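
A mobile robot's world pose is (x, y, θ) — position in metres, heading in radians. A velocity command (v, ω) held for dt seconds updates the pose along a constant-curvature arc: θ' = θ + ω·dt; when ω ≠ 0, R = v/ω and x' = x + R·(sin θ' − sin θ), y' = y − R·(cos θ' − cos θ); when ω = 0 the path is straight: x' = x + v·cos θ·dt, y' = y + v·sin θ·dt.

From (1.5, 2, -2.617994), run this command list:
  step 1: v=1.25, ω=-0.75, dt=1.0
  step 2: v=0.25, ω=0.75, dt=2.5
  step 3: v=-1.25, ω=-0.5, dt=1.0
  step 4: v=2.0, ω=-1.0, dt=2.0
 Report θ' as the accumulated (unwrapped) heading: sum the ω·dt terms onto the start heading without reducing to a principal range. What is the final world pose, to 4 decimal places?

step 1: θ'=-3.3680 (R=-1.6667) → pose (0.2925, 1.8192, -3.3680)
step 2: θ'=-1.4930 (R=0.3333) → pose (-0.1146, 1.4685, -1.4930)
step 3: θ'=-1.9930 (R=2.5000) → pose (0.0974, 2.6872, -1.9930)
step 4: θ'=-3.9930 (R=-2.0000) → pose (-3.2314, 2.1889, -3.9930)

(-3.2314, 2.1889, -3.9930)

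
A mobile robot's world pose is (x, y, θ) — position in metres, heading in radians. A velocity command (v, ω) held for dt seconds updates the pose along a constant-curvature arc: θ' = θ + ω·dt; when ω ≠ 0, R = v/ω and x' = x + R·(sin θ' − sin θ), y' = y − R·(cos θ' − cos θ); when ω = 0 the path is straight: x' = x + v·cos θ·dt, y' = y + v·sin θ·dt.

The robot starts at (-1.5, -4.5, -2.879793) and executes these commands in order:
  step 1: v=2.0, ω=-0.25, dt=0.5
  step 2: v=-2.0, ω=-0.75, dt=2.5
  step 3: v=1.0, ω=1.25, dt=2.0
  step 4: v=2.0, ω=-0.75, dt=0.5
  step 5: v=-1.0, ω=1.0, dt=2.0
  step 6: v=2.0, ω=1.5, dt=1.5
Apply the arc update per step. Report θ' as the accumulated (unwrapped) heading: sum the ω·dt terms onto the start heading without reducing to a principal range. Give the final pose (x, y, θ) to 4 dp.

step 1: θ'=-3.0048 (R=-8.0000) → pose (-2.4796, -4.6979, -3.0048)
step 2: θ'=-4.8798 (R=2.6667) → pose (0.5135, -7.7839, -4.8798)
step 3: θ'=-2.3798 (R=0.8000) → pose (-0.8275, -7.0718, -2.3798)
step 4: θ'=-2.7548 (R=-2.6667) → pose (-1.6622, -7.6118, -2.7548)
step 5: θ'=-0.7548 (R=-1.0000) → pose (-1.3543, -5.9573, -0.7548)
step 6: θ'=1.4952 (R=1.3333) → pose (0.8888, -5.0868, 1.4952)

(0.8888, -5.0868, 1.4952)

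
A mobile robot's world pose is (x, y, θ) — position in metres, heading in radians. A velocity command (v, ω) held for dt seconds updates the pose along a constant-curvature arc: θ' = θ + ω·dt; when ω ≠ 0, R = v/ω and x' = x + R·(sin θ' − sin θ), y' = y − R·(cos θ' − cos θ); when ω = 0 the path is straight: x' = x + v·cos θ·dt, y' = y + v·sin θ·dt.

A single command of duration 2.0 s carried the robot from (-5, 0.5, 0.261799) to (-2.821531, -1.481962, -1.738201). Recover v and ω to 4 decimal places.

v = 1.7500, ω = -1.0000

Δθ = -1.738201 − 0.261799 = -2.000000
ω = Δθ/dt = -2.000000/2.0 = -1.0000
R = Δx/(sin θ' − sin θ) = -1.7500
v = R·ω = -1.7500·-1.0000 = 1.7500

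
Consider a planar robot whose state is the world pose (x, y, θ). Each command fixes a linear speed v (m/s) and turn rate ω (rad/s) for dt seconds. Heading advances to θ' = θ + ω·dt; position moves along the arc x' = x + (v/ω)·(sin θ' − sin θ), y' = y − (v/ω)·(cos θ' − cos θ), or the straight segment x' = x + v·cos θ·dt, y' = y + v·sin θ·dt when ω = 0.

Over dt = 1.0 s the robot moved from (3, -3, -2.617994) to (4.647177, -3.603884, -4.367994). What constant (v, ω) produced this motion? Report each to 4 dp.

v = -2.0000, ω = -1.7500

Δθ = -4.367994 − -2.617994 = -1.750000
ω = Δθ/dt = -1.750000/1.0 = -1.7500
R = Δx/(sin θ' − sin θ) = 1.1429
v = R·ω = 1.1429·-1.7500 = -2.0000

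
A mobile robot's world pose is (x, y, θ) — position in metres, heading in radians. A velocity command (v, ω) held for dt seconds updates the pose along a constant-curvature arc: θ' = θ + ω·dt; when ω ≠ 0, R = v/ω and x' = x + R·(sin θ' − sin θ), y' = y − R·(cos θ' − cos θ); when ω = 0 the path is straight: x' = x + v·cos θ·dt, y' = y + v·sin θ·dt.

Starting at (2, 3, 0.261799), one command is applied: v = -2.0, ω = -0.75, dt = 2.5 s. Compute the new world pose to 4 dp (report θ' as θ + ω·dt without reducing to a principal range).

θ' = 0.2618 + -0.75·2.5 = -1.6132
R = v/ω = -2.0/-0.75 = 2.6667
x' = 2 + 2.6667·(sin -1.6132 − sin 0.2618) = -1.3545
y' = 3 − 2.6667·(cos -1.6132 − cos 0.2618) = 5.6888

(-1.3545, 5.6888, -1.6132)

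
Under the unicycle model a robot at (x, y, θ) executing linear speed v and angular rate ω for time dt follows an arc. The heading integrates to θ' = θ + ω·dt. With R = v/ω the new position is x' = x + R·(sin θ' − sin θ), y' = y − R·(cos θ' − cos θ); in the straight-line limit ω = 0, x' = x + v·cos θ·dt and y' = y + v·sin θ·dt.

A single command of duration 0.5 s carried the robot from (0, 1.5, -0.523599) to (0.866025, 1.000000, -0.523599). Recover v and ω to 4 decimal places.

Δθ = -0.523599 − -0.523599 = 0.000000
ω = Δθ/dt = 0.000000/0.5 = 0.0000
ω = 0 → v = (Δx·cos θ + Δy·sin θ)/dt = 2.0000

v = 2.0000, ω = 0.0000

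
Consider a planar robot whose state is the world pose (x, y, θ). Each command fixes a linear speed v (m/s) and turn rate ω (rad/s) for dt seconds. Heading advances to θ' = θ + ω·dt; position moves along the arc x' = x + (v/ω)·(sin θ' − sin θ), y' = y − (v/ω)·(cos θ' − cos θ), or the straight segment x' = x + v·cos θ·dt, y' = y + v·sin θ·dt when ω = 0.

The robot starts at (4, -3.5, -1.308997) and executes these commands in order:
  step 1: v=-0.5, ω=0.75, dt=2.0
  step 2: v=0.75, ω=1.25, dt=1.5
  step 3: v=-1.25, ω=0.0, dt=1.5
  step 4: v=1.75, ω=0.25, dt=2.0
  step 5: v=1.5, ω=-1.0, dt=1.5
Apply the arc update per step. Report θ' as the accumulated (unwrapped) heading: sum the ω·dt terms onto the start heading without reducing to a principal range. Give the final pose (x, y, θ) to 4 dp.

(1.6893, 0.7358, 1.0660)

step 1: θ'=0.1910 (R=-0.6667) → pose (3.2295, -3.0180, 0.1910)
step 2: θ'=2.0660 (R=0.6000) → pose (3.6435, -2.1438, 2.0660)
step 3: θ'=2.0660 (straight) → pose (4.5345, -3.7935, 2.0660)
step 4: θ'=2.5660 (R=7.0000) → pose (2.1857, -1.2479, 2.5660)
step 5: θ'=1.0660 (R=-1.5000) → pose (1.6893, 0.7358, 1.0660)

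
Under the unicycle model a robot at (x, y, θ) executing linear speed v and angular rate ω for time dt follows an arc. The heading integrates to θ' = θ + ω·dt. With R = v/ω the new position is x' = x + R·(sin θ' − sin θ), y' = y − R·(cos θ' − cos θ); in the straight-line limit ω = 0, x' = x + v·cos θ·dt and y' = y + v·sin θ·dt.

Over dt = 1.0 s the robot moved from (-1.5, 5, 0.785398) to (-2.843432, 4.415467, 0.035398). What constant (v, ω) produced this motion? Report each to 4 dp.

Δθ = 0.035398 − 0.785398 = -0.750000
ω = Δθ/dt = -0.750000/1.0 = -0.7500
R = Δx/(sin θ' − sin θ) = 2.0000
v = R·ω = 2.0000·-0.7500 = -1.5000

v = -1.5000, ω = -0.7500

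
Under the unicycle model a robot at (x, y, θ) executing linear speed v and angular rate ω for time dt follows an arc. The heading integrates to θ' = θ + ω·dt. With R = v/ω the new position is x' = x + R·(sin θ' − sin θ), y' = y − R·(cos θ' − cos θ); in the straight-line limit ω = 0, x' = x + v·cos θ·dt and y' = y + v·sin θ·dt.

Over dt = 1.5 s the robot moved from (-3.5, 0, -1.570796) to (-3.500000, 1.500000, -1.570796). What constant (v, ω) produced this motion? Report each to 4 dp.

Δθ = -1.570796 − -1.570796 = 0.000000
ω = Δθ/dt = 0.000000/1.5 = 0.0000
ω = 0 → v = (Δx·cos θ + Δy·sin θ)/dt = -1.0000

v = -1.0000, ω = 0.0000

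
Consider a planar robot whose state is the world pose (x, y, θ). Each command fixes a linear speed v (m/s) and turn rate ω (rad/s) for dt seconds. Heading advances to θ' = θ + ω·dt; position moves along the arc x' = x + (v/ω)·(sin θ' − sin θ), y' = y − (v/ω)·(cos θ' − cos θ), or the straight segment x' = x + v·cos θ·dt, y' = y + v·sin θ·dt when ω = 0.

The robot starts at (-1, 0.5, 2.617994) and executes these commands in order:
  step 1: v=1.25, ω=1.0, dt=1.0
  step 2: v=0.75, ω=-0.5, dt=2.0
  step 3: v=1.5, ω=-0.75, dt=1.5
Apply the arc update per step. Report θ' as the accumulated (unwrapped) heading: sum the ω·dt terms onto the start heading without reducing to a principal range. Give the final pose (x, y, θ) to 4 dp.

step 1: θ'=3.6180 (R=1.2500) → pose (-2.1982, 0.5283, 3.6180)
step 2: θ'=2.6180 (R=-1.5000) → pose (-3.6361, 0.5622, 2.6180)
step 3: θ'=1.4930 (R=-2.0000) → pose (-4.6301, 2.4497, 1.4930)

(-4.6301, 2.4497, 1.4930)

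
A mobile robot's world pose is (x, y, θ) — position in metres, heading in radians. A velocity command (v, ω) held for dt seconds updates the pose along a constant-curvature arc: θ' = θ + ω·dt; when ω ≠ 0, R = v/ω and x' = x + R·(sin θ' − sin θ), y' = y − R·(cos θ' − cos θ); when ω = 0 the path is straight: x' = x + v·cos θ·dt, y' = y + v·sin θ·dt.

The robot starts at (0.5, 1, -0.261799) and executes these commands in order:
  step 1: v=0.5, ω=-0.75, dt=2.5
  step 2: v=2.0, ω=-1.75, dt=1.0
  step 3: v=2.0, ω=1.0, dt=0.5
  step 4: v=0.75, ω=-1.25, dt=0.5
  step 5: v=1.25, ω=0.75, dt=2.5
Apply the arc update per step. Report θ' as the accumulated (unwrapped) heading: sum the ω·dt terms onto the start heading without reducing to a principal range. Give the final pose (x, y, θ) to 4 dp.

step 1: θ'=-2.1368 (R=-0.6667) → pose (0.8902, -0.0015, -2.1368)
step 2: θ'=-3.8868 (R=-1.1429) → pose (-0.8495, -0.2285, -3.8868)
step 3: θ'=-3.3868 (R=2.0000) → pose (-1.7202, 0.2418, -3.3868)
step 4: θ'=-4.0118 (R=-0.6000) → pose (-2.0332, 0.4370, -4.0118)
step 5: θ'=-2.1368 (R=1.6667) → pose (-4.7141, 0.2563, -2.1368)

(-4.7141, 0.2563, -2.1368)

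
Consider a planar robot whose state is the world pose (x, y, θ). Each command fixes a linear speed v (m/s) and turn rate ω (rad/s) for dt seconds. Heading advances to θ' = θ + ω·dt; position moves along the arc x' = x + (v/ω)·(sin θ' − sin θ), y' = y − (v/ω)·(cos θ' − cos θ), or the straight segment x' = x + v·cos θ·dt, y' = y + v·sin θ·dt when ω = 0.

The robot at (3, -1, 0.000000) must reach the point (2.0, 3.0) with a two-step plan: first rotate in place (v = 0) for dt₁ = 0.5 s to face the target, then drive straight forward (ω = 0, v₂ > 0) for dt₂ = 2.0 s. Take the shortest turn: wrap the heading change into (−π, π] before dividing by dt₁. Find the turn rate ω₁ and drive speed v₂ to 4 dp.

heading to target = atan2(3−-1, 2−3) = 1.8158
Δθ = wrap(1.8158 − 0.0000) = 1.8158; ω₁ = Δθ/dt₁ = 3.6315
distance = √((2−3)² + (3−-1)²) = 4.1231; v₂ = distance/dt₂ = 2.0616

ω₁ = 3.6315, v₂ = 2.0616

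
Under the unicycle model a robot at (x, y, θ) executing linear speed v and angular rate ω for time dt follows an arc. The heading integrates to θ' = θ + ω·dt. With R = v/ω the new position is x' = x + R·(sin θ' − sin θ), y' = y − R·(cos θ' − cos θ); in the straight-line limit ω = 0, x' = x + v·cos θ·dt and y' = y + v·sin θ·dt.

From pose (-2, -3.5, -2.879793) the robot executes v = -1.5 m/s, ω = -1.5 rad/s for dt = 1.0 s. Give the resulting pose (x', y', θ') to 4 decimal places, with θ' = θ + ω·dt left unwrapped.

(-0.7960, -4.1394, -4.3798)

θ' = -2.8798 + -1.5·1.0 = -4.3798
R = v/ω = -1.5/-1.5 = 1.0000
x' = -2 + 1.0000·(sin -4.3798 − sin -2.8798) = -0.7960
y' = -3.5 − 1.0000·(cos -4.3798 − cos -2.8798) = -4.1394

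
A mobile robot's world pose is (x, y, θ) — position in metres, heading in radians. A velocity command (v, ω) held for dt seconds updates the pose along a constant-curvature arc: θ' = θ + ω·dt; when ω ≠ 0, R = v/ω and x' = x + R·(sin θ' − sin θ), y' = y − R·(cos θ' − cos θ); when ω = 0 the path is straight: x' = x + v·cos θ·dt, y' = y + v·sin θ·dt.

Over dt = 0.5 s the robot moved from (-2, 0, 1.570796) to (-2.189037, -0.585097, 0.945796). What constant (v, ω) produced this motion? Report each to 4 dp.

v = -1.2500, ω = -1.2500

Δθ = 0.945796 − 1.570796 = -0.625000
ω = Δθ/dt = -0.625000/0.5 = -1.2500
R = −Δy/(cos θ' − cos θ) = 1.0000
v = R·ω = 1.0000·-1.2500 = -1.2500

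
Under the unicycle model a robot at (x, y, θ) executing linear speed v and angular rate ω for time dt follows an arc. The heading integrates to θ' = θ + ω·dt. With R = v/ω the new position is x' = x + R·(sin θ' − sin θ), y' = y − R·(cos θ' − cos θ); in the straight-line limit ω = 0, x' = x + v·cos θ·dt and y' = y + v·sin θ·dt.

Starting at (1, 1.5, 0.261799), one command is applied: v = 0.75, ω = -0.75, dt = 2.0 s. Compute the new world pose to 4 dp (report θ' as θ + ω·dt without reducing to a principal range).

(2.2040, 0.8606, -1.2382)

θ' = 0.2618 + -0.75·2.0 = -1.2382
R = v/ω = 0.75/-0.75 = -1.0000
x' = 1 + -1.0000·(sin -1.2382 − sin 0.2618) = 2.2040
y' = 1.5 − -1.0000·(cos -1.2382 − cos 0.2618) = 0.8606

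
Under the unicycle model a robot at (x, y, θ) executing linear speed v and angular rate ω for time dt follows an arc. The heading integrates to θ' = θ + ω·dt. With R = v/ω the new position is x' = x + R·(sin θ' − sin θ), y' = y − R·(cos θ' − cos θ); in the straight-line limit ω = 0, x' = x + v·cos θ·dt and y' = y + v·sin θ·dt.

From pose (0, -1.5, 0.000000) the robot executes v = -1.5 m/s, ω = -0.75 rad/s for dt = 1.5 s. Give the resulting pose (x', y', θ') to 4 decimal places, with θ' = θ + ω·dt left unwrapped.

θ' = 0.0000 + -0.75·1.5 = -1.1250
R = v/ω = -1.5/-0.75 = 2.0000
x' = 0 + 2.0000·(sin -1.1250 − sin 0.0000) = -1.8045
y' = -1.5 − 2.0000·(cos -1.1250 − cos 0.0000) = -0.3624

(-1.8045, -0.3624, -1.1250)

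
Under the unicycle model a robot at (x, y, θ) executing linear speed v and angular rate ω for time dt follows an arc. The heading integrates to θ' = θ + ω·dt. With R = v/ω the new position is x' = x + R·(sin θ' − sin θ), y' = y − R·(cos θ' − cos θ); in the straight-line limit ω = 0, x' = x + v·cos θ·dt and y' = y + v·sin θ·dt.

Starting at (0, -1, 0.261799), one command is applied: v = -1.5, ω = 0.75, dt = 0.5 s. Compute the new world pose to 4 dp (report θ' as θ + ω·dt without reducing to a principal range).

θ' = 0.2618 + 0.75·0.5 = 0.6368
R = v/ω = -1.5/0.75 = -2.0000
x' = 0 + -2.0000·(sin 0.6368 − sin 0.2618) = -0.6716
y' = -1 − -2.0000·(cos 0.6368 − cos 0.2618) = -1.3238

(-0.6716, -1.3238, 0.6368)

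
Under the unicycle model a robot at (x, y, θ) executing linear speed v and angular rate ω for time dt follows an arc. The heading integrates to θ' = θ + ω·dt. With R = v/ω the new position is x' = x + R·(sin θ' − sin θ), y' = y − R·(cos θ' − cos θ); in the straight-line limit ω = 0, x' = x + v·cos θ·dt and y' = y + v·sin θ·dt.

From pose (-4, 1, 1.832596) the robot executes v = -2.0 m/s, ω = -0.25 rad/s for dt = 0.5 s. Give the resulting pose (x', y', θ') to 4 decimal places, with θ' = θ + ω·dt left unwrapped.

θ' = 1.8326 + -0.25·0.5 = 1.7076
R = v/ω = -2.0/-0.25 = 8.0000
x' = -4 + 8.0000·(sin 1.7076 − sin 1.8326) = -3.8021
y' = 1 − 8.0000·(cos 1.7076 − cos 1.8326) = 0.0204

(-3.8021, 0.0204, 1.7076)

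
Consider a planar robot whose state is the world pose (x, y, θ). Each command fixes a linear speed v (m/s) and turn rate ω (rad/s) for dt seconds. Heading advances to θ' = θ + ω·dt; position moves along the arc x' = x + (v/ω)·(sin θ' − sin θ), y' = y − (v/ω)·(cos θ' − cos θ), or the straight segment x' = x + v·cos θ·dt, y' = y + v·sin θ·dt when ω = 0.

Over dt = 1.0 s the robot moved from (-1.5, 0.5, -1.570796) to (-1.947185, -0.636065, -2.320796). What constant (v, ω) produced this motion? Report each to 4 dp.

v = 1.2500, ω = -0.7500

Δθ = -2.320796 − -1.570796 = -0.750000
ω = Δθ/dt = -0.750000/1.0 = -0.7500
R = −Δy/(cos θ' − cos θ) = -1.6667
v = R·ω = -1.6667·-0.7500 = 1.2500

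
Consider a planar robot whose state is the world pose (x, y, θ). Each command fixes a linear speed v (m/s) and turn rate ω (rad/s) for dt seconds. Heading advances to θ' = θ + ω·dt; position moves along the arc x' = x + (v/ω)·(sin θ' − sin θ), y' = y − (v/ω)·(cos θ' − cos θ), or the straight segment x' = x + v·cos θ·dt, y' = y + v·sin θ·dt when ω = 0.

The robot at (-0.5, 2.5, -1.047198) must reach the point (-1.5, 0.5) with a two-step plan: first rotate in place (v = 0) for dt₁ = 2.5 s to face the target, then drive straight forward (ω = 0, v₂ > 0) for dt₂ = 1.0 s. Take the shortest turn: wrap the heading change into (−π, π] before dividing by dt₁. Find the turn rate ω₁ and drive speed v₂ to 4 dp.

heading to target = atan2(0.5−2.5, -1.5−-0.5) = -2.0344
Δθ = wrap(-2.0344 − -1.0472) = -0.9872; ω₁ = Δθ/dt₁ = -0.3949
distance = √((-1.5−-0.5)² + (0.5−2.5)²) = 2.2361; v₂ = distance/dt₂ = 2.2361

ω₁ = -0.3949, v₂ = 2.2361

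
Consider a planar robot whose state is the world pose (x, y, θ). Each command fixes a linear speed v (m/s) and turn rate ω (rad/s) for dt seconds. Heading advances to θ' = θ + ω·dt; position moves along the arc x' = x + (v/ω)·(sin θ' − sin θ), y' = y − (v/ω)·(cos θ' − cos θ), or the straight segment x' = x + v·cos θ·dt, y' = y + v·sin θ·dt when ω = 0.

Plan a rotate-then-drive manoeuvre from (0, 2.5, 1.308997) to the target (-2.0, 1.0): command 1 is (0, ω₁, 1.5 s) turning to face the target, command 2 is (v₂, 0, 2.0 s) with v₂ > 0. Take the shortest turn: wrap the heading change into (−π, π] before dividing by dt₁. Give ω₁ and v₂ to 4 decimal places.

heading to target = atan2(1−2.5, -2−0) = -2.4981
Δθ = wrap(-2.4981 − 1.3090) = 2.4761; ω₁ = Δθ/dt₁ = 1.6507
distance = √((-2−0)² + (1−2.5)²) = 2.5000; v₂ = distance/dt₂ = 1.2500

ω₁ = 1.6507, v₂ = 1.2500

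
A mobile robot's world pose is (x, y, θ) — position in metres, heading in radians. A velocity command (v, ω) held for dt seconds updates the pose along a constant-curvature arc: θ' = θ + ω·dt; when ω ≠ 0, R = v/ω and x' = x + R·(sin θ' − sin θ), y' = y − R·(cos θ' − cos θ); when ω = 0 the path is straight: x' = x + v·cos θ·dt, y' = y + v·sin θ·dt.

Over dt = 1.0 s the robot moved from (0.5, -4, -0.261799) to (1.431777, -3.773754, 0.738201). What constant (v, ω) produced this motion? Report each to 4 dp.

Δθ = 0.738201 − -0.261799 = 1.000000
ω = Δθ/dt = 1.000000/1.0 = 1.0000
R = Δx/(sin θ' − sin θ) = 1.0000
v = R·ω = 1.0000·1.0000 = 1.0000

v = 1.0000, ω = 1.0000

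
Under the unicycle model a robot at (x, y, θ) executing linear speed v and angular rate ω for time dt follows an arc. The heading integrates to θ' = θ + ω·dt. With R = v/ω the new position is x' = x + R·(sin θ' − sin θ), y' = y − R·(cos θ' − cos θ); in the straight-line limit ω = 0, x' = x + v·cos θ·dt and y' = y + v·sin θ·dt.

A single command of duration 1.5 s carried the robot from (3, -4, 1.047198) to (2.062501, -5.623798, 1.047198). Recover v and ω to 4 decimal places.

Δθ = 1.047198 − 1.047198 = 0.000000
ω = Δθ/dt = 0.000000/1.5 = 0.0000
ω = 0 → v = (Δx·cos θ + Δy·sin θ)/dt = -1.2500

v = -1.2500, ω = 0.0000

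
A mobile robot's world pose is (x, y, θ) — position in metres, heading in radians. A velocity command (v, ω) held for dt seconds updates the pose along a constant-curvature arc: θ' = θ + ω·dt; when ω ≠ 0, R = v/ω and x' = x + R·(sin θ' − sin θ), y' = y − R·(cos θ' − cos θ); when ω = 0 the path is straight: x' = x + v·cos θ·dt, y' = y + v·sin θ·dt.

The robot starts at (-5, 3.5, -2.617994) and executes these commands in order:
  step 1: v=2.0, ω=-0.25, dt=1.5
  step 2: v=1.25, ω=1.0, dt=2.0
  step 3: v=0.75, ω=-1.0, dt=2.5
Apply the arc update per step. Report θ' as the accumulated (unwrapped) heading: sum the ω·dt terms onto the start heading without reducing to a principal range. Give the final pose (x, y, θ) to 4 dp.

step 1: θ'=-2.9930 (R=-8.0000) → pose (-7.8156, 2.5164, -2.9930)
step 2: θ'=-0.9930 (R=1.2500) → pose (-8.6776, 0.5974, -0.9930)
step 3: θ'=-3.4930 (R=-0.7500) → pose (-9.5640, -0.5164, -3.4930)

(-9.5640, -0.5164, -3.4930)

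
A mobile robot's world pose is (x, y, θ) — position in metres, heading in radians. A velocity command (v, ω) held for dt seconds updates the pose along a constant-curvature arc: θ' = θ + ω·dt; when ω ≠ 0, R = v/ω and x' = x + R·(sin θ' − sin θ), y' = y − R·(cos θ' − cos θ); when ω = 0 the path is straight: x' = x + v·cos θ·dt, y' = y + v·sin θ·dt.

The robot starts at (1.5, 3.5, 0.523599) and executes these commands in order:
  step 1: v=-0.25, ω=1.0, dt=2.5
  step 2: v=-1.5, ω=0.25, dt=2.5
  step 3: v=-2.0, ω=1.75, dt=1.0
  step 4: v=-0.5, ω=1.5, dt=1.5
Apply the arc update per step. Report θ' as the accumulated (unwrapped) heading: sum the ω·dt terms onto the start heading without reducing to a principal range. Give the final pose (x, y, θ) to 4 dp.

step 1: θ'=3.0236 (R=-0.2500) → pose (1.5956, 3.0352, 3.0236)
step 2: θ'=3.6486 (R=-6.0000) → pose (5.2153, 3.7483, 3.6486)
step 3: θ'=5.3986 (R=-1.1429) → pose (5.5445, 5.4715, 5.3986)
step 4: θ'=7.6486 (R=-0.3333) → pose (4.9603, 5.3283, 7.6486)

(4.9603, 5.3283, 7.6486)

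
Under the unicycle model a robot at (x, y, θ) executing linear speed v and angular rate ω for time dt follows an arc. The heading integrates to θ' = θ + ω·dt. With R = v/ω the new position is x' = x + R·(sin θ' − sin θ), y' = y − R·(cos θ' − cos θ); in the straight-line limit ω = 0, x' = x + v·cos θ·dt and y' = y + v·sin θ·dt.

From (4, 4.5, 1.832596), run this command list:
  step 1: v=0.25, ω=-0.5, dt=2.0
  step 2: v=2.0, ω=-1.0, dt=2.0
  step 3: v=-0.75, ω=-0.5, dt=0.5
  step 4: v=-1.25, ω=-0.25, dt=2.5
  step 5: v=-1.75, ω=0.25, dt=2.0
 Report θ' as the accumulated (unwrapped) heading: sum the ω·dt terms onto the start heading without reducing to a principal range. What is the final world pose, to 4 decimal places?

step 1: θ'=0.8326 (R=-0.5000) → pose (4.1131, 4.9659, 0.8326)
step 2: θ'=-1.1674 (R=-2.0000) → pose (7.4320, 4.4051, -1.1674)
step 3: θ'=-1.4174 (R=1.5000) → pose (7.3292, 4.7647, -1.4174)
step 4: θ'=-2.0424 (R=5.0000) → pose (7.8163, 7.8002, -2.0424)
step 5: θ'=-1.5424 (R=-7.0000) → pose (8.5776, 11.1792, -1.5424)

(8.5776, 11.1792, -1.5424)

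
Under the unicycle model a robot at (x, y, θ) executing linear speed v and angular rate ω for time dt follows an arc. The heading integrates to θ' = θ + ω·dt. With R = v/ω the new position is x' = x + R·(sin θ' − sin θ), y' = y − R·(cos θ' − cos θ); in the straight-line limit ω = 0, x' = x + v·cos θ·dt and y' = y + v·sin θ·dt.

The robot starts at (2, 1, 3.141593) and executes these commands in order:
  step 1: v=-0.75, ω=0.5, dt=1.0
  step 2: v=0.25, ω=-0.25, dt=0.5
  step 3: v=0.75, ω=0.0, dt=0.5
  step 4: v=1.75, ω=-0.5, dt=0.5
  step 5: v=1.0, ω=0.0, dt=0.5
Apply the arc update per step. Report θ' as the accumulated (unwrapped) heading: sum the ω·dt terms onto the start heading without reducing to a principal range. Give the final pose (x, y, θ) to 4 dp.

(0.9154, 0.7151, 3.2666)

step 1: θ'=3.6416 (R=-1.5000) → pose (2.7191, 1.1836, 3.6416)
step 2: θ'=3.5166 (R=-1.0000) → pose (2.6060, 1.1307, 3.5166)
step 3: θ'=3.5166 (straight) → pose (2.2570, 0.9933, 3.5166)
step 4: θ'=3.2666 (R=-3.5000) → pose (1.4115, 0.7774, 3.2666)
step 5: θ'=3.2666 (straight) → pose (0.9154, 0.7151, 3.2666)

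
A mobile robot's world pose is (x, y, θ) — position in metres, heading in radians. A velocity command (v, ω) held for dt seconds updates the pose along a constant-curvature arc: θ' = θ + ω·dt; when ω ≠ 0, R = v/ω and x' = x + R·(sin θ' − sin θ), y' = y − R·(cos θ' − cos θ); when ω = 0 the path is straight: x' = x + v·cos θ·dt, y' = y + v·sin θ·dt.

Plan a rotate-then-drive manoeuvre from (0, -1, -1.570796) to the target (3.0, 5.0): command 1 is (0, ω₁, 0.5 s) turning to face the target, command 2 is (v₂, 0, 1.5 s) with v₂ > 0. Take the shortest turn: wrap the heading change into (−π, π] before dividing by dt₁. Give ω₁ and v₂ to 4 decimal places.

ω₁ = 5.3559, v₂ = 4.4721

heading to target = atan2(5−-1, 3−0) = 1.1071
Δθ = wrap(1.1071 − -1.5708) = 2.6779; ω₁ = Δθ/dt₁ = 5.3559
distance = √((3−0)² + (5−-1)²) = 6.7082; v₂ = distance/dt₂ = 4.4721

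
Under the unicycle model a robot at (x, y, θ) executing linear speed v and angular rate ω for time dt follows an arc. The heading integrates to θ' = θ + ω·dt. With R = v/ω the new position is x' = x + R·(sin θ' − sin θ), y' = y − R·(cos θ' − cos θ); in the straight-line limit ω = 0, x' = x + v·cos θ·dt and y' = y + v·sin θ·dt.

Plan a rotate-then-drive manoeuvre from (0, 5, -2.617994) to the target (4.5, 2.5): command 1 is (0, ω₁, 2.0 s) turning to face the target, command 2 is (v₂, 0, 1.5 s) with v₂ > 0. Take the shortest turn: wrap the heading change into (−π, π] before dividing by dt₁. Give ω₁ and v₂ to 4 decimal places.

ω₁ = 1.0554, v₂ = 3.4319

heading to target = atan2(2.5−5, 4.5−0) = -0.5071
Δθ = wrap(-0.5071 − -2.6180) = 2.1109; ω₁ = Δθ/dt₁ = 1.0554
distance = √((4.5−0)² + (2.5−5)²) = 5.1478; v₂ = distance/dt₂ = 3.4319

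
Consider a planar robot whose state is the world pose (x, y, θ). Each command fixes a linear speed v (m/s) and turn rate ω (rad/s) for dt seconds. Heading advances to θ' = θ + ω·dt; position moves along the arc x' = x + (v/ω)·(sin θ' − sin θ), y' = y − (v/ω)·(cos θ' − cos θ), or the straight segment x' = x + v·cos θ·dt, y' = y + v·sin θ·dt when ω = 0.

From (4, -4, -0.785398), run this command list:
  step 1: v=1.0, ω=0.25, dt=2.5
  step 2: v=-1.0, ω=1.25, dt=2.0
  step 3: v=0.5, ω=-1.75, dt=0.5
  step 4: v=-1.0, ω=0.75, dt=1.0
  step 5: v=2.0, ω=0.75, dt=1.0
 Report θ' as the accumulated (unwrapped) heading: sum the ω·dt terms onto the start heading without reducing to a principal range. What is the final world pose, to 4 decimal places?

step 1: θ'=-0.1604 (R=4.0000) → pose (6.1896, -5.1202, -0.1604)
step 2: θ'=2.3396 (R=-0.8000) → pose (5.4868, -6.4662, 2.3396)
step 3: θ'=1.4646 (R=-0.2857) → pose (5.4081, -6.2372, 1.4646)
step 4: θ'=2.2146 (R=-1.3333) → pose (5.6675, -7.1789, 2.2146)
step 5: θ'=2.9646 (R=2.6667) → pose (4.0041, -6.1545, 2.9646)

(4.0041, -6.1545, 2.9646)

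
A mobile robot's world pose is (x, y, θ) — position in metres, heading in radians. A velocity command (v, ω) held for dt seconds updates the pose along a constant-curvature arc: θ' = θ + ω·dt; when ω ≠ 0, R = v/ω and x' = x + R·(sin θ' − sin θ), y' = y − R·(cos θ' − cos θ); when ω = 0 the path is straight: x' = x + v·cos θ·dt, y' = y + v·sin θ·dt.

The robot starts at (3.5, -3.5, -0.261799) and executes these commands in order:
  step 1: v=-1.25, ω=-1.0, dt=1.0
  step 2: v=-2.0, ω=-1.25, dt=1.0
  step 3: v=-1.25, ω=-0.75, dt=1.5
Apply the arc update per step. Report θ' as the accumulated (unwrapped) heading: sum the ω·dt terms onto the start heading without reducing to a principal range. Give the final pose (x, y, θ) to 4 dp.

(4.9882, -0.7736, -3.6368)

step 1: θ'=-1.2618 (R=1.2500) → pose (2.6327, -2.6727, -1.2618)
step 2: θ'=-2.5118 (R=1.6000) → pose (3.2146, -0.8931, -2.5118)
step 3: θ'=-3.6368 (R=1.6667) → pose (4.9882, -0.7736, -3.6368)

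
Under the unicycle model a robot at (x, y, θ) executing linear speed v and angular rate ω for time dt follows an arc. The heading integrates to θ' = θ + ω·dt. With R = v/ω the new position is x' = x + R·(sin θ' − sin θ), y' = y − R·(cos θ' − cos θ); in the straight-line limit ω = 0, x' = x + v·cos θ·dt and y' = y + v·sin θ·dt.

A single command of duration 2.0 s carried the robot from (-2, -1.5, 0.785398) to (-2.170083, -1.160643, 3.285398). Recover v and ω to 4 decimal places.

v = 0.2500, ω = 1.2500

Δθ = 3.285398 − 0.785398 = 2.500000
ω = Δθ/dt = 2.500000/2.0 = 1.2500
R = −Δy/(cos θ' − cos θ) = 0.2000
v = R·ω = 0.2000·1.2500 = 0.2500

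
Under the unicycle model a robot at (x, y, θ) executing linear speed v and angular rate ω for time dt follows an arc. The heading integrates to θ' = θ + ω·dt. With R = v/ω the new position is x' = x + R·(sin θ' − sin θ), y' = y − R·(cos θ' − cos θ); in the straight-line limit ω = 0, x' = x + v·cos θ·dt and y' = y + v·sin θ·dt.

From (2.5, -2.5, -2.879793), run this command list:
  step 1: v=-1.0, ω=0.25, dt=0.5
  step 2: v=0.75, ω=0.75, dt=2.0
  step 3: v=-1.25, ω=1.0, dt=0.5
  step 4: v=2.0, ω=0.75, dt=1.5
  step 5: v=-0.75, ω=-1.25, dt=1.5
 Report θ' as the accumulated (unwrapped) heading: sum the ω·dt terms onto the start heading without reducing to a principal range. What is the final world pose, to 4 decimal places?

step 1: θ'=-2.7548 (R=-4.0000) → pose (2.9736, -2.3408, -2.7548)
step 2: θ'=-1.2548 (R=1.0000) → pose (2.4004, -3.5777, -1.2548)
step 3: θ'=-0.7548 (R=-1.2500) → pose (2.0687, -3.0556, -0.7548)
step 4: θ'=0.3702 (R=2.6667) → pose (4.8605, -3.5992, 0.3702)
step 5: θ'=-1.5048 (R=0.6000) → pose (4.0448, -3.0794, -1.5048)

(4.0448, -3.0794, -1.5048)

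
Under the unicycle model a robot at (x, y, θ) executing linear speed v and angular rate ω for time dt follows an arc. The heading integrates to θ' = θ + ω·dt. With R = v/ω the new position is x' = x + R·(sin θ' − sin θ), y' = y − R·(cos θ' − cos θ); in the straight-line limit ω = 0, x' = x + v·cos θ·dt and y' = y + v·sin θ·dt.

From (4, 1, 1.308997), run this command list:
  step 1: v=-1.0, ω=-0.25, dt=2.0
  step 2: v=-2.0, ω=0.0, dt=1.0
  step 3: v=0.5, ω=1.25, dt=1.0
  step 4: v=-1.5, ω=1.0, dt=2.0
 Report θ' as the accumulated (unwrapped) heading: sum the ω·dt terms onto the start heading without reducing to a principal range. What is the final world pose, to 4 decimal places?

step 1: θ'=0.8090 (R=4.0000) → pose (3.0307, -0.7256, 0.8090)
step 2: θ'=0.8090 (straight) → pose (1.6502, -2.1728, 0.8090)
step 3: θ'=2.0590 (R=0.4000) → pose (1.7141, -1.7091, 2.0590)
step 4: θ'=4.0590 (R=-1.5000) → pose (4.2299, -1.9174, 4.0590)

(4.2299, -1.9174, 4.0590)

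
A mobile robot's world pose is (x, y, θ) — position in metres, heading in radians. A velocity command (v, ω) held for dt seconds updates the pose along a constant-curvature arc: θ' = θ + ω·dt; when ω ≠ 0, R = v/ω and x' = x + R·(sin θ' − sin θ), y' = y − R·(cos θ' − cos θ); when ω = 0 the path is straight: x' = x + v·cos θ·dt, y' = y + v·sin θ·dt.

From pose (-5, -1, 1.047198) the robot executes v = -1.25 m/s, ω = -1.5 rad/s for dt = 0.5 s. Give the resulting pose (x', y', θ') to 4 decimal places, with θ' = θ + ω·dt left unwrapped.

θ' = 1.0472 + -1.5·0.5 = 0.2972
R = v/ω = -1.25/-1.5 = 0.8333
x' = -5 + 0.8333·(sin 0.2972 − sin 1.0472) = -5.4777
y' = -1 − 0.8333·(cos 0.2972 − cos 1.0472) = -1.3801

(-5.4777, -1.3801, 0.2972)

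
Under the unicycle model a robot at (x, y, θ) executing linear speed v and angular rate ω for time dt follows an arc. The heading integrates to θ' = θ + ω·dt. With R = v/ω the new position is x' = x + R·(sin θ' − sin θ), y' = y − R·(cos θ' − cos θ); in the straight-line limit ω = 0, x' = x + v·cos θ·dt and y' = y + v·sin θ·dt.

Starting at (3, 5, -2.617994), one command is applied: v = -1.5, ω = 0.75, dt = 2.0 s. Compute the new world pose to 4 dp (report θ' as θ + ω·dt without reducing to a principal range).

θ' = -2.6180 + 0.75·2.0 = -1.1180
R = v/ω = -1.5/0.75 = -2.0000
x' = 3 + -2.0000·(sin -1.1180 − sin -2.6180) = 3.7984
y' = 5 − -2.0000·(cos -1.1180 − cos -2.6180) = 7.6070

(3.7984, 7.6070, -1.1180)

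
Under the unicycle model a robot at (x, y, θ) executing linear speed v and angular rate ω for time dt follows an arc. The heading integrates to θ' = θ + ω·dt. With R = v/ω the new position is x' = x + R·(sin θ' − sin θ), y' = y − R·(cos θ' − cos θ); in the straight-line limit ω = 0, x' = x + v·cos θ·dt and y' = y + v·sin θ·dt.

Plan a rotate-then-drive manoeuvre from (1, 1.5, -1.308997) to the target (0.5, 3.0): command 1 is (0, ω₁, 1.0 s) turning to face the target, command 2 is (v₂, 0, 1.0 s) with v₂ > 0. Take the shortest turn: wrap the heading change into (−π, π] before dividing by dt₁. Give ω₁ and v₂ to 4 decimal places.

heading to target = atan2(3−1.5, 0.5−1) = 1.8925
Δθ = wrap(1.8925 − -1.3090) = -3.0816; ω₁ = Δθ/dt₁ = -3.0816
distance = √((0.5−1)² + (3−1.5)²) = 1.5811; v₂ = distance/dt₂ = 1.5811

ω₁ = -3.0816, v₂ = 1.5811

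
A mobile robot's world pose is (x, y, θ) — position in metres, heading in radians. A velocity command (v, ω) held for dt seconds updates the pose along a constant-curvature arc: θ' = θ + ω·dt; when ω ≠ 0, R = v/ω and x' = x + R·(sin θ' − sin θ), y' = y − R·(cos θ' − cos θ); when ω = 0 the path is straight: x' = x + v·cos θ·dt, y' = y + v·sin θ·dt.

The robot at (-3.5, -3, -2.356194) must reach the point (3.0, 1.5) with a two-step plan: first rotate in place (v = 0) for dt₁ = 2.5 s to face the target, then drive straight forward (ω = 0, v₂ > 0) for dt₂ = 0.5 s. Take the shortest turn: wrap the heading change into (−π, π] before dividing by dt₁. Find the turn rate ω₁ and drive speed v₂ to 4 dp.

ω₁ = 1.1847, v₂ = 15.8114

heading to target = atan2(1.5−-3, 3−-3.5) = 0.6055
Δθ = wrap(0.6055 − -2.3562) = 2.9617; ω₁ = Δθ/dt₁ = 1.1847
distance = √((3−-3.5)² + (1.5−-3)²) = 7.9057; v₂ = distance/dt₂ = 15.8114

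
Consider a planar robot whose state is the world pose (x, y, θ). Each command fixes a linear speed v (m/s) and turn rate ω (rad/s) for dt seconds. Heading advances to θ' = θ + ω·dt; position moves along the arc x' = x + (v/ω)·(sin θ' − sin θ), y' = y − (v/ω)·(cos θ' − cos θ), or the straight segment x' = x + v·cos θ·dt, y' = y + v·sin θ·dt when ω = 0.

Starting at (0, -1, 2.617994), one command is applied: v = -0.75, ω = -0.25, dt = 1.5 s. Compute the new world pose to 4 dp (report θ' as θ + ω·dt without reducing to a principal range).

(0.8474, -1.7300, 2.2430)

θ' = 2.6180 + -0.25·1.5 = 2.2430
R = v/ω = -0.75/-0.25 = 3.0000
x' = 0 + 3.0000·(sin 2.2430 − sin 2.6180) = 0.8474
y' = -1 − 3.0000·(cos 2.2430 − cos 2.6180) = -1.7300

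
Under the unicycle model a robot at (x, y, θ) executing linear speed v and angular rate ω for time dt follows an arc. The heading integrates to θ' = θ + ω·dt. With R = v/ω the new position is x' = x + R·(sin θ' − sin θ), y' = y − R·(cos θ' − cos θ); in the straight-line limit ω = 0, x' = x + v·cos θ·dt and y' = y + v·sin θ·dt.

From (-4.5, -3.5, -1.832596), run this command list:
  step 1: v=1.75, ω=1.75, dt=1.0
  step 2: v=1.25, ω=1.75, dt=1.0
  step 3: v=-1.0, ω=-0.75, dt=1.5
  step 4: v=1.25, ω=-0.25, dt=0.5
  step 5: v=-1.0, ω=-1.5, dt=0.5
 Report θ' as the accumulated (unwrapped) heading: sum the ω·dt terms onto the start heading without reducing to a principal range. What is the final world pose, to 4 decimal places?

step 1: θ'=-0.0826 (R=1.0000) → pose (-3.6166, -4.7554, -0.0826)
step 2: θ'=1.6674 (R=0.7143) → pose (-2.8467, -3.9747, 1.6674)
step 3: θ'=0.5424 (R=1.3333) → pose (-3.4855, -5.2452, 0.5424)
step 4: θ'=0.4174 (R=-5.0000) → pose (-2.9315, -4.9569, 0.4174)
step 5: θ'=-0.3326 (R=0.6667) → pose (-3.4194, -4.9776, -0.3326)

(-3.4194, -4.9776, -0.3326)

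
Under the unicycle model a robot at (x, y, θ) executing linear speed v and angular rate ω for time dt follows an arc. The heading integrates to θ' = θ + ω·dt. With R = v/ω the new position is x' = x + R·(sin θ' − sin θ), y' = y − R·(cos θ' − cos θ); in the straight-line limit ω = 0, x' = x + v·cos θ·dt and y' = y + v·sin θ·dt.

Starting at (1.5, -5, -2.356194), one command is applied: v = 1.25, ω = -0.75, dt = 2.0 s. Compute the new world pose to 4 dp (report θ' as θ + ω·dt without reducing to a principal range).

θ' = -2.3562 + -0.75·2.0 = -3.8562
R = v/ω = 1.25/-0.75 = -1.6667
x' = 1.5 + -1.6667·(sin -3.8562 − sin -2.3562) = -0.7707
y' = -5 − -1.6667·(cos -3.8562 − cos -2.3562) = -5.0804

(-0.7707, -5.0804, -3.8562)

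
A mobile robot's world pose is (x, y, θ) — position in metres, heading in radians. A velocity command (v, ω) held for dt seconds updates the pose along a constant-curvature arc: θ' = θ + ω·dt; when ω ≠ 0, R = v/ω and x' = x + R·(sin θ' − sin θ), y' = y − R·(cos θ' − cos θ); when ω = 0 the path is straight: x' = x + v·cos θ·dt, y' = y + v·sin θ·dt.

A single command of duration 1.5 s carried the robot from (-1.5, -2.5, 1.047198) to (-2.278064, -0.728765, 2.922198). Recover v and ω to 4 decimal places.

Δθ = 2.922198 − 1.047198 = 1.875000
ω = Δθ/dt = 1.875000/1.5 = 1.2500
R = −Δy/(cos θ' − cos θ) = 1.2000
v = R·ω = 1.2000·1.2500 = 1.5000

v = 1.5000, ω = 1.2500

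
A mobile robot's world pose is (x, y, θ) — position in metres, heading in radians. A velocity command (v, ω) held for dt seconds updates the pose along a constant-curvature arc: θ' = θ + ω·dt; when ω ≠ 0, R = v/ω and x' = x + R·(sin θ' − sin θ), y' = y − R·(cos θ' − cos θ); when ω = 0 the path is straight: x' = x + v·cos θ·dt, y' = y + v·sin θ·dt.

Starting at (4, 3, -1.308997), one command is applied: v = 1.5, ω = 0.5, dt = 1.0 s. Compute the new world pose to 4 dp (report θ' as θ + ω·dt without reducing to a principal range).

θ' = -1.3090 + 0.5·1.0 = -0.8090
R = v/ω = 1.5/0.5 = 3.0000
x' = 4 + 3.0000·(sin -0.8090 − sin -1.3090) = 4.7270
y' = 3 − 3.0000·(cos -0.8090 − cos -1.3090) = 1.7058

(4.7270, 1.7058, -0.8090)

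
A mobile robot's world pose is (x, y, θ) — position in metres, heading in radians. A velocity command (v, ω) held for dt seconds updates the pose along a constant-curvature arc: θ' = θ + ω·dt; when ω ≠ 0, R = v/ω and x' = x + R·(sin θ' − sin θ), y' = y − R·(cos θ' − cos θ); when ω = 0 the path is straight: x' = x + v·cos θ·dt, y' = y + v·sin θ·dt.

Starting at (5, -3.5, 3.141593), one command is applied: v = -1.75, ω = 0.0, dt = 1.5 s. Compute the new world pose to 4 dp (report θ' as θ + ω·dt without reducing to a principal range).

θ' = 3.1416 + 0.0·1.5 = 3.1416
ω = 0 → straight: x' = 5 + -1.75·cos(3.1416)·1.5 = 7.6250
y' = -3.5 + -1.75·sin(3.1416)·1.5 = -3.5000

(7.6250, -3.5000, 3.1416)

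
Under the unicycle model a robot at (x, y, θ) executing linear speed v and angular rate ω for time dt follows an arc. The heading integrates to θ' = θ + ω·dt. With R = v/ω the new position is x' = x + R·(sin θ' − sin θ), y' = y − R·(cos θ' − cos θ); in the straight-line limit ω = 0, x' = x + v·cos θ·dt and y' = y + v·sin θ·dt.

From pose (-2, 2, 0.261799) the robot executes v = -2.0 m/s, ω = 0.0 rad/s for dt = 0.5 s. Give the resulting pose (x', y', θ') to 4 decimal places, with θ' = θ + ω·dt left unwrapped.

(-2.9659, 1.7412, 0.2618)

θ' = 0.2618 + 0.0·0.5 = 0.2618
ω = 0 → straight: x' = -2 + -2.0·cos(0.2618)·0.5 = -2.9659
y' = 2 + -2.0·sin(0.2618)·0.5 = 1.7412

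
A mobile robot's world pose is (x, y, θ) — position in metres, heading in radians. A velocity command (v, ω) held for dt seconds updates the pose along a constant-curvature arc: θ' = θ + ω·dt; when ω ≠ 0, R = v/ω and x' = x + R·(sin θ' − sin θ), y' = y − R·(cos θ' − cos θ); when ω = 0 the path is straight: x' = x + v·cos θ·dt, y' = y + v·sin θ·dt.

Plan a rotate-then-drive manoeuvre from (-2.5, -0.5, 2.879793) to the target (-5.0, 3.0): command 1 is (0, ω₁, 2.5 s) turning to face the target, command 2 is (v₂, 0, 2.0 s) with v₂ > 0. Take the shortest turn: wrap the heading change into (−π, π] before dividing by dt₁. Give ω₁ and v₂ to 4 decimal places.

heading to target = atan2(3−-0.5, -5−-2.5) = 2.1910
Δθ = wrap(2.1910 − 2.8798) = -0.6887; ω₁ = Δθ/dt₁ = -0.2755
distance = √((-5−-2.5)² + (3−-0.5)²) = 4.3012; v₂ = distance/dt₂ = 2.1506

ω₁ = -0.2755, v₂ = 2.1506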